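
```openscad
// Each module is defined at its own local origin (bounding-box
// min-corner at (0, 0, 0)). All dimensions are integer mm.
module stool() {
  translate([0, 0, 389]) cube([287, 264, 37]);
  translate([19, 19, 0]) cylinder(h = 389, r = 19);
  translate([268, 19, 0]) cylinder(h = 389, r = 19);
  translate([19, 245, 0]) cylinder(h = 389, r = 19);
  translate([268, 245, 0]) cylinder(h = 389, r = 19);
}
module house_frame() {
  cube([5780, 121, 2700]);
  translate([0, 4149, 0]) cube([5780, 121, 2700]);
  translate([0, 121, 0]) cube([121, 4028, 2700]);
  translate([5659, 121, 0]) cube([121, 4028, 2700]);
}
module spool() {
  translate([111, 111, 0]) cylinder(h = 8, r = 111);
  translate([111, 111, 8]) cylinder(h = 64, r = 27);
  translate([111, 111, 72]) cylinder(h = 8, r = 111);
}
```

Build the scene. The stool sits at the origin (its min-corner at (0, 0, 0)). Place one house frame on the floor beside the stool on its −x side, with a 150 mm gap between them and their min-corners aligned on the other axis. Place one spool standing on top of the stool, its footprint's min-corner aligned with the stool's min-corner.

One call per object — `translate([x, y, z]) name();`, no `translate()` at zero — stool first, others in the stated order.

stool();
translate([-5930, 0, 0]) house_frame();
translate([0, 0, 426]) spool();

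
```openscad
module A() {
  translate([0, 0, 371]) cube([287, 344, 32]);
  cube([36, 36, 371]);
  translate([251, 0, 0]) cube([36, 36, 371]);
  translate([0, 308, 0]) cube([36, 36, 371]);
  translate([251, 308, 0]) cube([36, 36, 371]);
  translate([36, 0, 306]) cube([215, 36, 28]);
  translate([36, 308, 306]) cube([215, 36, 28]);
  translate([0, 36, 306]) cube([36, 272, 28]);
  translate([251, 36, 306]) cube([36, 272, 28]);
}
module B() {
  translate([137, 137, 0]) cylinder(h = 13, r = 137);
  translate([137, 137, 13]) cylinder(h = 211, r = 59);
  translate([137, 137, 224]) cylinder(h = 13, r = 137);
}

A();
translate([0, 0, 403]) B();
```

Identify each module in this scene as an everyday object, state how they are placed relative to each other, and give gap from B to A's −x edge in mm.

The spool's min-x is at 0; the stool's min-x is 0; gap = 0 mm.

A is a stool. B is a spool. The spool is on top of the stool. The gap from the spool to the stool's −x edge is 0 mm.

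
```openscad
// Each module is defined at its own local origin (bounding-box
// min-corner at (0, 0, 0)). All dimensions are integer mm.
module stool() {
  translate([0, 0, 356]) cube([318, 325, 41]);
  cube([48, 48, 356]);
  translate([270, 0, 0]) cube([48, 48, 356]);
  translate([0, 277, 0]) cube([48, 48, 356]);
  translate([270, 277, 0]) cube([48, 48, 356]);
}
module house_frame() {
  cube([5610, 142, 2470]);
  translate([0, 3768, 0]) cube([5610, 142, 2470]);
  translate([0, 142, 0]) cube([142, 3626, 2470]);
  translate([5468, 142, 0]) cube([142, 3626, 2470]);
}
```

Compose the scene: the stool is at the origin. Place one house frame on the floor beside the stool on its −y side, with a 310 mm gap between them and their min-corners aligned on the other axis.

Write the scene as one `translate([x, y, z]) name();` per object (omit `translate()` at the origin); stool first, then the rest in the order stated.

stool();
translate([0, -4220, 0]) house_frame();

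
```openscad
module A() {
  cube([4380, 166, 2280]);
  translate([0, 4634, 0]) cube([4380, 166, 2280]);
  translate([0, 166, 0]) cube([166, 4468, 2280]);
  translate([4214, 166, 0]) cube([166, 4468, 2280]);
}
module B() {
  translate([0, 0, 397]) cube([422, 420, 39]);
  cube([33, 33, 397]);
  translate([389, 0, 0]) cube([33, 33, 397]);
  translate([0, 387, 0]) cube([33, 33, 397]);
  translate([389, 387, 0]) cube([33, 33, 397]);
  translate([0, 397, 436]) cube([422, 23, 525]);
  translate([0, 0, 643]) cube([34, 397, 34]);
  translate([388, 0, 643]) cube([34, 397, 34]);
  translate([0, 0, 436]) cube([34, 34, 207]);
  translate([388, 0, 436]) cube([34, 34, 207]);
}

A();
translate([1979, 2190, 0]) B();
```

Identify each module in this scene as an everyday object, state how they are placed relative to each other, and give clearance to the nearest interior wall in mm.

Clearances: x = 1813, y = 2024; minimum 1813 mm.

A is a house frame. B is a chair. The chair sits inside the house frame, centred. The clearance to the nearest interior wall is 1813 mm.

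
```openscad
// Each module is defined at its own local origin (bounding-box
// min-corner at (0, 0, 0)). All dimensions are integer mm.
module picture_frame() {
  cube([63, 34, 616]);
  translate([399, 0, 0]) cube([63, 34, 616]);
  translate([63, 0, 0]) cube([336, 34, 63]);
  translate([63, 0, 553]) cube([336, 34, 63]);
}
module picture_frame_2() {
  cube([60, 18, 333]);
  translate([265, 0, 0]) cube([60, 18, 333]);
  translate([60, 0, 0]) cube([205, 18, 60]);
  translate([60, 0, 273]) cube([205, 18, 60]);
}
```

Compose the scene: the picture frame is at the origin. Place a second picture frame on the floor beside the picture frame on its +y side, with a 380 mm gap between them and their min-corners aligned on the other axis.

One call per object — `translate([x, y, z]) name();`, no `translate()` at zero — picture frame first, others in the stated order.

picture_frame();
translate([0, 414, 0]) picture_frame_2();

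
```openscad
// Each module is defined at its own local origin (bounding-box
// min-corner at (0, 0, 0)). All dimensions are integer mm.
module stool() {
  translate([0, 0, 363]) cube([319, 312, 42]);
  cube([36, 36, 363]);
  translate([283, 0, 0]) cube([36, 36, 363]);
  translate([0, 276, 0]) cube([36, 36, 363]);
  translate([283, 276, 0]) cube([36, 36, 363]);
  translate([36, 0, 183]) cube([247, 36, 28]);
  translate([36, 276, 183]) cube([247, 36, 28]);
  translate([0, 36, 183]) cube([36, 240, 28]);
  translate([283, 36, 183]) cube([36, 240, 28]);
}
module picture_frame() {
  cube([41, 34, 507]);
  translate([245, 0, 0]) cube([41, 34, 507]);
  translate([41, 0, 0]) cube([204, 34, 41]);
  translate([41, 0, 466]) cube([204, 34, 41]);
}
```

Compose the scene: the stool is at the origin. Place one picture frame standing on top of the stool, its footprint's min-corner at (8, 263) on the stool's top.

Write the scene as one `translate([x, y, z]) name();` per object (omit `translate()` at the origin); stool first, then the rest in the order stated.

stool();
translate([8, 263, 405]) picture_frame();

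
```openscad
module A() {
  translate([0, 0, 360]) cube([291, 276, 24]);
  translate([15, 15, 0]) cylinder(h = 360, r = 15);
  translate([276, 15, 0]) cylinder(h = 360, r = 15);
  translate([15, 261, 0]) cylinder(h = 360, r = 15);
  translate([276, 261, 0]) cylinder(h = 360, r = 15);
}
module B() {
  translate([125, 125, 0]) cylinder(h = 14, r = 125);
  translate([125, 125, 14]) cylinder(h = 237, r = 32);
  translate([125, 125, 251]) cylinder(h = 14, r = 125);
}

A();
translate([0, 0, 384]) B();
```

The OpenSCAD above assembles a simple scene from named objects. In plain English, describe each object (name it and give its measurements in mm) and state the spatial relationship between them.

A is a four-legged stool. The seat is 291×276 mm, 24 mm thick, top at z = 384 mm. It stands on four round legs, each 30 mm in diameter, from z = 0 to the seat underside, each leg's axis is inset half a diameter from the nearest pair of seat edges (so the leg's bounding box is flush with the corner).

B is a spool: two coaxial disc flanges of radius 125 mm and thickness 14 mm, joined by a core cylinder of radius 32 mm and height 237 mm. The lower flange rests on z = 0 and the three cylinders share a vertical axis.

The spool is on top of the stool.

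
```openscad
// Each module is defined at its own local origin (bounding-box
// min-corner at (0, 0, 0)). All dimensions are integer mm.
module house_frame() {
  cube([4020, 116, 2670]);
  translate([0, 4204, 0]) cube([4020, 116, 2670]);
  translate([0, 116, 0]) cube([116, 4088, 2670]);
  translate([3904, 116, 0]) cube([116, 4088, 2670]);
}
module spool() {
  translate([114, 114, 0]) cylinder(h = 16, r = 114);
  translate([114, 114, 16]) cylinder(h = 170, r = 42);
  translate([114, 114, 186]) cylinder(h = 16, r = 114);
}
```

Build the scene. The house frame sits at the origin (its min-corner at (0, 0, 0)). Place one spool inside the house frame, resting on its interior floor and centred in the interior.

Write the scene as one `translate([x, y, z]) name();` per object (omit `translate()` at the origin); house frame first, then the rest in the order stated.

house_frame();
translate([1896, 2046, 0]) spool();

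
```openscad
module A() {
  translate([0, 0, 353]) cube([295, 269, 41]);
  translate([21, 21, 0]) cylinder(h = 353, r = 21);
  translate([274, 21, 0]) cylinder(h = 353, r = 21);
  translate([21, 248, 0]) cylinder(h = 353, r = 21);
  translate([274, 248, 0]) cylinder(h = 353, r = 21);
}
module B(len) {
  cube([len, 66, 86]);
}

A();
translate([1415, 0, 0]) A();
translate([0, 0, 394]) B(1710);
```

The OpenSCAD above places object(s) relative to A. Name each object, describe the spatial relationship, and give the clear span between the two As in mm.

A is a stool. B is a beam. A beam spans the tops of two stools. The clear span between the two stools is 1120 mm.

Second stool starts at x = 1415; first ends at x = 295; clear span = 1415 − 295 = 1120 mm.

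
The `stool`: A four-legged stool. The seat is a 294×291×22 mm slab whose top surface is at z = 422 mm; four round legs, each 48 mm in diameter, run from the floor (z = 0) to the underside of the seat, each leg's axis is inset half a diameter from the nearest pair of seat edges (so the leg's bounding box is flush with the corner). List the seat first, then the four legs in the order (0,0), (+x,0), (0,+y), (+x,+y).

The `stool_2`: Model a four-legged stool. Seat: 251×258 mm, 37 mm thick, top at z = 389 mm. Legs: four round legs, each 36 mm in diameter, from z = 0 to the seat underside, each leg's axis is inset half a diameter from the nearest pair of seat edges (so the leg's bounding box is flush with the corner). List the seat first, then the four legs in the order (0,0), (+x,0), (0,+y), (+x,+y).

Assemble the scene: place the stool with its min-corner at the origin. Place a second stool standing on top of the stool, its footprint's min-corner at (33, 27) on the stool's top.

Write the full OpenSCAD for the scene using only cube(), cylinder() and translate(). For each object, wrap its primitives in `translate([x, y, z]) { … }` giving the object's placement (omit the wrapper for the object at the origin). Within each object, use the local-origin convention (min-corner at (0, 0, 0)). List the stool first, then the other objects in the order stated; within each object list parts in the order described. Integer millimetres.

translate([0, 0, 400]) cube([294, 291, 22]);
translate([24, 24, 0]) cylinder(h = 400, r = 24);
translate([270, 24, 0]) cylinder(h = 400, r = 24);
translate([24, 267, 0]) cylinder(h = 400, r = 24);
translate([270, 267, 0]) cylinder(h = 400, r = 24);
translate([33, 27, 422]) {
  translate([0, 0, 352]) cube([251, 258, 37]);
  translate([18, 18, 0]) cylinder(h = 352, r = 18);
  translate([233, 18, 0]) cylinder(h = 352, r = 18);
  translate([18, 240, 0]) cylinder(h = 352, r = 18);
  translate([233, 240, 0]) cylinder(h = 352, r = 18);
}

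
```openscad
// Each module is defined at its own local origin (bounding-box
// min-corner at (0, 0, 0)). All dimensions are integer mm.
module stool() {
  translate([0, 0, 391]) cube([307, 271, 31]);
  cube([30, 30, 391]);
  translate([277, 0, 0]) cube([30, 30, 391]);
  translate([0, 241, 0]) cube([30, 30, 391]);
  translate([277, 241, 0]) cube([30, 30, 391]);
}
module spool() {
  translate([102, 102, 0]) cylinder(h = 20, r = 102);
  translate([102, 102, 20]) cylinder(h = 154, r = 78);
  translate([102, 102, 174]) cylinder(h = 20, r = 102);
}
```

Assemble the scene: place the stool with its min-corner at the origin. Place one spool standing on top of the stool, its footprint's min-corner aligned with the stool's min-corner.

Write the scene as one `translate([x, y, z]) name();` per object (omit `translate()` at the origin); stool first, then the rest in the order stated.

stool();
translate([0, 0, 422]) spool();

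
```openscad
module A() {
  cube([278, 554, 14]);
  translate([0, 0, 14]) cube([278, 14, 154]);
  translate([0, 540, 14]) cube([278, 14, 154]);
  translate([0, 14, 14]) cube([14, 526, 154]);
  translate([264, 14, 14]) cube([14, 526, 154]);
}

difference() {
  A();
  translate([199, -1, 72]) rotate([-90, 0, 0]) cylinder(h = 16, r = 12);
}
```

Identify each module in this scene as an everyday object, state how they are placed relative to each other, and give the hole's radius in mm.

A is an open box. The open box has a circular hole through its front wall. The hole's radius is 12 mm.

The subtracted cylinder has r = 12 mm.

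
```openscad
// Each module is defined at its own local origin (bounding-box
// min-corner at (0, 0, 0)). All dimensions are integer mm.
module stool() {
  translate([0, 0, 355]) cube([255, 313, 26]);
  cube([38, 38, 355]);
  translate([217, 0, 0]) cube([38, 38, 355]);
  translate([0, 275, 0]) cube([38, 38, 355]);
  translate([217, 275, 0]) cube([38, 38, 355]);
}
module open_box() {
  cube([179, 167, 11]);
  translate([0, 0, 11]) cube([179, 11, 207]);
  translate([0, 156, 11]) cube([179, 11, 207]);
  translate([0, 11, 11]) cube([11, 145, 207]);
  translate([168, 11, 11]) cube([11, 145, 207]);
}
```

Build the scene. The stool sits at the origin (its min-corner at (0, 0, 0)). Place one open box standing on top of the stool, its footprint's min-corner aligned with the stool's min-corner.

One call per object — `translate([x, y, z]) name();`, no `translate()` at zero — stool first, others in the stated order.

stool();
translate([0, 0, 381]) open_box();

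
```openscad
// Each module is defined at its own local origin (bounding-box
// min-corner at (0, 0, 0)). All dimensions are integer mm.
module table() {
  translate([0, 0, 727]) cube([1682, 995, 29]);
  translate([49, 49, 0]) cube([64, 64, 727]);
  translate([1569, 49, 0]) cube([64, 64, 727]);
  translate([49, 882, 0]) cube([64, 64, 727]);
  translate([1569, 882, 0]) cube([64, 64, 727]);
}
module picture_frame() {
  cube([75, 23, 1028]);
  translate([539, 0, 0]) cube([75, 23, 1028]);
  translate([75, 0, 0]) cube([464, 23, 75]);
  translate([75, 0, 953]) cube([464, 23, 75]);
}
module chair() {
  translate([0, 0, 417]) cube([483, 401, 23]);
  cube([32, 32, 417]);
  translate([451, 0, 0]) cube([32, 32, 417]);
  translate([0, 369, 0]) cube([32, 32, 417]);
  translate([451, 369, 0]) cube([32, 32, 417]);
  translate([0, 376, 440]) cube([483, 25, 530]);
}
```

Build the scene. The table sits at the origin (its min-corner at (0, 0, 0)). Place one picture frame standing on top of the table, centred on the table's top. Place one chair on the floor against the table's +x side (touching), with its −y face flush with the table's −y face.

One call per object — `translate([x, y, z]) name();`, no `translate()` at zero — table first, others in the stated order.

table();
translate([534, 486, 756]) picture_frame();
translate([1682, 0, 0]) chair();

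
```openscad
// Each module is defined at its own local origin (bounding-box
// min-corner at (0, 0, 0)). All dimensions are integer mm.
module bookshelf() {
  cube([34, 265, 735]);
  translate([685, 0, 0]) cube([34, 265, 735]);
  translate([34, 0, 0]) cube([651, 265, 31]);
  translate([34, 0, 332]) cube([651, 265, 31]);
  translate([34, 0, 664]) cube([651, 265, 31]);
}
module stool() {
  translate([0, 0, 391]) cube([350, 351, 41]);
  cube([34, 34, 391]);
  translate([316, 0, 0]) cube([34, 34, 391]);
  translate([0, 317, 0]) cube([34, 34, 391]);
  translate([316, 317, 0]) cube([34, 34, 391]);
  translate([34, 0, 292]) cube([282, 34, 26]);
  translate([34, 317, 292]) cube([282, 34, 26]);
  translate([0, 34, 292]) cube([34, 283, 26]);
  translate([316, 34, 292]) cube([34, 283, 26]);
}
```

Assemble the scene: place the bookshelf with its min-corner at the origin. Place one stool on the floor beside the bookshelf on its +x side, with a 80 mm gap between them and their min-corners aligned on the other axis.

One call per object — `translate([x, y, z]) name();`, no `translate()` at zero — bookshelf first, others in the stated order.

bookshelf();
translate([799, 0, 0]) stool();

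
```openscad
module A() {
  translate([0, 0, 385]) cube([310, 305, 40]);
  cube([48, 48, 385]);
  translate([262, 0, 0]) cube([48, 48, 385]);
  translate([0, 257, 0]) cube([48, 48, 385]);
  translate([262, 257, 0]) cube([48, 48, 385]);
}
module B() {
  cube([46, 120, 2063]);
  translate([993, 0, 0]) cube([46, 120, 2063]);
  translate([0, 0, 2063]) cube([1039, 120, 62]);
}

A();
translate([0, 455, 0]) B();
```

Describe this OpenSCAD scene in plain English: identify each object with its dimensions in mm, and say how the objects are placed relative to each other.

A is a simple wooden stool: a rectangular seat 310 mm (x) by 305 mm (y), 40 mm thick, top face at z = 425 mm, on four square legs, each 48×48 mm in cross-section. The legs rest on z = 0, each flush with a corner of the seat.

B is a rectangular door frame: two vertical jambs of 46×120 mm section, 2063 mm tall, with a clear opening 947 mm wide between their inner faces. A header 62 mm tall and 120 mm deep lies on top of the jambs and spans the full outside width.

The door frame is on the floor beside the stool on its +y side.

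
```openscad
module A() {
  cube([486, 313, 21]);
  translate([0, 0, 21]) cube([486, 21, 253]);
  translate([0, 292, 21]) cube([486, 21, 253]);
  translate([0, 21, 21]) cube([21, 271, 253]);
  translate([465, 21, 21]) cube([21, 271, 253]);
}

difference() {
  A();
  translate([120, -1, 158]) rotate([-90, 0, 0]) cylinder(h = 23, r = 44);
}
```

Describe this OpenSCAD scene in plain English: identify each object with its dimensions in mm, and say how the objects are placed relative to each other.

A is an open storage box with external size 486×313×274 mm and wall thickness 21 mm (the base is also 21 mm thick). The base covers the whole footprint; the four walls stand on the base, with the y-facing walls full-width and the x-facing walls fitting between their inner faces.

The open box has a circular hole of radius 44 mm through its front wall, centred at (x = 120, z = 158).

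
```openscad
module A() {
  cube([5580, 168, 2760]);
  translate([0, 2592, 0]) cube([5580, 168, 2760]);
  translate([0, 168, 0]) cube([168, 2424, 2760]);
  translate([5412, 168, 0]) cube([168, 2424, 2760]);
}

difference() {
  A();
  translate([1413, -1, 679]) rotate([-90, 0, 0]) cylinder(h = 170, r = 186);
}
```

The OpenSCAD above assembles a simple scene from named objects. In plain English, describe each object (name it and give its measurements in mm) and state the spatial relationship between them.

A is a box-shaped house frame (walls only): outside footprint 5580×2760 mm, wall height 2760 mm, wall thickness 168 mm. The two y-facing walls run the full x-width; the two x-facing walls fit between the inner faces of the y-facing walls.

The house frame has a circular hole of radius 186 mm through its front wall, centred at (x = 1413, z = 679).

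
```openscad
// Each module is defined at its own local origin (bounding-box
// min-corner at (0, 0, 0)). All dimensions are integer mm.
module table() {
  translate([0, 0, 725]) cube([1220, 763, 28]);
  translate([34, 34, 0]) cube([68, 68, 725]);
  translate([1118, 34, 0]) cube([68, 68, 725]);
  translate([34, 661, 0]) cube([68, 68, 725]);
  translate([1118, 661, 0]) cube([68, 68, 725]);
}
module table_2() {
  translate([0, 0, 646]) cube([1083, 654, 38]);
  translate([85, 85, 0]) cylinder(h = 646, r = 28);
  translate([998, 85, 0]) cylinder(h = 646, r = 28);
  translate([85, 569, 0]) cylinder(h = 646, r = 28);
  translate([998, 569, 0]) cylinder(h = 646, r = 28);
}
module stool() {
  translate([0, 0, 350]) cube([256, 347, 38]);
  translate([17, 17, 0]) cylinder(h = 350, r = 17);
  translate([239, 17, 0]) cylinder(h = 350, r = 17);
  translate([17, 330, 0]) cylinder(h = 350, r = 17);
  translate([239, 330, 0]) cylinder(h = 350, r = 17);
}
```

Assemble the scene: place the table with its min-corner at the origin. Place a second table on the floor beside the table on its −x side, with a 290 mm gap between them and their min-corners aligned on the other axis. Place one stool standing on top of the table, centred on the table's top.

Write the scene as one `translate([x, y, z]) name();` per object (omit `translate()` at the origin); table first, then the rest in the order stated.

table();
translate([-1373, 0, 0]) table_2();
translate([482, 208, 753]) stool();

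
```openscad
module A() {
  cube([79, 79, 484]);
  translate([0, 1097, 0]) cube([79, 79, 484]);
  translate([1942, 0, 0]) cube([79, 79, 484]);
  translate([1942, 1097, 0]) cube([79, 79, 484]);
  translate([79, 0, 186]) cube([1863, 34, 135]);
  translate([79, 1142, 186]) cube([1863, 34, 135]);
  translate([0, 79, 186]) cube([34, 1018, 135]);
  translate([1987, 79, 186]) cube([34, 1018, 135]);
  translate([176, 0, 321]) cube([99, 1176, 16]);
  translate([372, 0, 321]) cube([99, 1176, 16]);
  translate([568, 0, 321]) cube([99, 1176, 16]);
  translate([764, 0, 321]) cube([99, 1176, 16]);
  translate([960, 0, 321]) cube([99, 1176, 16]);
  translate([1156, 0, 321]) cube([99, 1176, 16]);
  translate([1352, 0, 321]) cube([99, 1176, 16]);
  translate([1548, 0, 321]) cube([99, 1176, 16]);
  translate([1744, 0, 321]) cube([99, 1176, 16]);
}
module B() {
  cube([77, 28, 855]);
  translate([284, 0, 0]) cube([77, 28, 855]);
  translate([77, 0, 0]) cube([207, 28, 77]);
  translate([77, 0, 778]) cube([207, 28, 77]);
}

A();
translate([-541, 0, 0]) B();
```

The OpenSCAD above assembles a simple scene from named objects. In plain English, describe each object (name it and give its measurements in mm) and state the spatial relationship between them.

A is a bed frame 2021 mm long (x) by 1176 mm wide (y). Four 79×79 mm corner posts, 484 mm tall, at the corners of the footprint. Four rails of 34 mm thickness and 135 mm height run between adjacent posts with their undersides at z = 186 mm, their outer faces flush with the outside of the frame (the two x-running rails run between the posts' inner faces; the two y-running rails run between the posts' inner faces). 9 slats, each 99 mm wide (x) and 16 mm thick, lie across the top of the two x-running rails, running the full 1176 mm width of the frame in y; the slats are evenly spaced along x between the inner faces of the end posts with equal gaps (rounded down to the nearest mm) at the −x end and between each pair — any rounding remainder accumulates at the +x end.

B is a picture frame with a 207×701 mm rectangular opening (x by z) and a uniform 77 mm border on every side. Frame depth is 28 mm along y. It is built from two vertical stiles running the full outside height and two horizontal rails spanning the gap between the stiles.

The picture frame is on the floor beside the bed frame on its −x side.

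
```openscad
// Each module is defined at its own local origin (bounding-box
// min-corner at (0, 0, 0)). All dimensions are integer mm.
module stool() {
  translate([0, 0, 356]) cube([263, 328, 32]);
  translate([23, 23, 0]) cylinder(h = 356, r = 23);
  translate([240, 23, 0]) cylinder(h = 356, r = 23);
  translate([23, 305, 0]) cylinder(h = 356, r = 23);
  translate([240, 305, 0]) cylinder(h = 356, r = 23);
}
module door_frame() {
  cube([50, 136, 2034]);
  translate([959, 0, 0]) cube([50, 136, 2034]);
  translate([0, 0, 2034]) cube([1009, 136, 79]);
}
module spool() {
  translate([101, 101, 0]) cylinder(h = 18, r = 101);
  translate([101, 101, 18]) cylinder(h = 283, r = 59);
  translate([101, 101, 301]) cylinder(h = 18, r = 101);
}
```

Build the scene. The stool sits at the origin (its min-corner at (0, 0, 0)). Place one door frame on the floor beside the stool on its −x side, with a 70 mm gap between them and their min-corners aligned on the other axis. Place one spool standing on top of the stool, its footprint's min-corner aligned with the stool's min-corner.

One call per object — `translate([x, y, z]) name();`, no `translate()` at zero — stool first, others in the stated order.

stool();
translate([-1079, 0, 0]) door_frame();
translate([0, 0, 388]) spool();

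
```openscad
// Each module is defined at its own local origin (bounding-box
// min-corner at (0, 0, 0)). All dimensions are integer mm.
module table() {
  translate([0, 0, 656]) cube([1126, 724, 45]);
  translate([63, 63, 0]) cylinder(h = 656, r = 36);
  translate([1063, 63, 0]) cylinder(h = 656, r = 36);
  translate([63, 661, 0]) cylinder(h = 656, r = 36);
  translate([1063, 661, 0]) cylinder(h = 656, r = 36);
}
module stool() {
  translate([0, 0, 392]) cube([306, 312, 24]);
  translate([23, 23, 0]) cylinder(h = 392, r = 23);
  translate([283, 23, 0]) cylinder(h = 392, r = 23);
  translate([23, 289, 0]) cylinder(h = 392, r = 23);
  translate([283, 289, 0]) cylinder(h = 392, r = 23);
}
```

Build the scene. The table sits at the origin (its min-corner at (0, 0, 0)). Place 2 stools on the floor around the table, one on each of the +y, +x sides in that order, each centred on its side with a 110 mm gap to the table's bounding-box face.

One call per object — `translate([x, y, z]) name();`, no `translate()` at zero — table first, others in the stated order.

table();
translate([410, 834, 0]) stool();
translate([1236, 206, 0]) stool();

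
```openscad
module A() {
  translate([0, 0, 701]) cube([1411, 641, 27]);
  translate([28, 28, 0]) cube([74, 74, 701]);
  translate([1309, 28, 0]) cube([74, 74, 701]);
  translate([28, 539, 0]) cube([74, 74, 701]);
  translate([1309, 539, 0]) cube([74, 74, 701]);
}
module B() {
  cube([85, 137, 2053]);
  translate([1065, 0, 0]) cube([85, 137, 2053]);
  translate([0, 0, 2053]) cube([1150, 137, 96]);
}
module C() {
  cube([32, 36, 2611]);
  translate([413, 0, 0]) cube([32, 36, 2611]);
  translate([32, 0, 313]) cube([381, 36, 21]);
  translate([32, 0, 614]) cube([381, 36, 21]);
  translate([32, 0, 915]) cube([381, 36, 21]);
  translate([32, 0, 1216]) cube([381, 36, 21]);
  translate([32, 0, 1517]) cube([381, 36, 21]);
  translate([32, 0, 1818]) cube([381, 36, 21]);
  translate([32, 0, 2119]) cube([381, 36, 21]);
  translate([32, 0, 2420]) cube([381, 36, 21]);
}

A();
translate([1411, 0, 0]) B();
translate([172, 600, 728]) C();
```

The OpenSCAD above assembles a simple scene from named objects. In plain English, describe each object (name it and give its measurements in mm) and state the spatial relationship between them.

A is a table: top 1411 mm (x) × 641 mm (y), 27 mm thick, upper face at z = 728 mm, on four 74×74 mm square legs, each inset 28 mm from the nearest pair of top edges, running from z = 0 to the bottom of the top.

B is a rectangular door frame: two vertical jambs of 85×137 mm section, 2053 mm tall, with a clear opening 980 mm wide between their inner faces. A header 96 mm tall and 137 mm deep lies on top of the jambs and spans the full outside width.

C is a straight ladder. Two 32×36 mm vertical rails, 2611 mm tall, stand 445 mm apart (outside-to-outside) with their front faces coplanar on the −y side. 8 rungs, each 36 mm deep and 21 mm tall, span between the inner faces of the rails, front faces flush with the rails. The lowest rung's underside is at z = 313 mm and rungs are spaced 301 mm apart (underside to underside).

The door frame is against the table's +x side, with their −y faces flush. The ladder is on top of the table.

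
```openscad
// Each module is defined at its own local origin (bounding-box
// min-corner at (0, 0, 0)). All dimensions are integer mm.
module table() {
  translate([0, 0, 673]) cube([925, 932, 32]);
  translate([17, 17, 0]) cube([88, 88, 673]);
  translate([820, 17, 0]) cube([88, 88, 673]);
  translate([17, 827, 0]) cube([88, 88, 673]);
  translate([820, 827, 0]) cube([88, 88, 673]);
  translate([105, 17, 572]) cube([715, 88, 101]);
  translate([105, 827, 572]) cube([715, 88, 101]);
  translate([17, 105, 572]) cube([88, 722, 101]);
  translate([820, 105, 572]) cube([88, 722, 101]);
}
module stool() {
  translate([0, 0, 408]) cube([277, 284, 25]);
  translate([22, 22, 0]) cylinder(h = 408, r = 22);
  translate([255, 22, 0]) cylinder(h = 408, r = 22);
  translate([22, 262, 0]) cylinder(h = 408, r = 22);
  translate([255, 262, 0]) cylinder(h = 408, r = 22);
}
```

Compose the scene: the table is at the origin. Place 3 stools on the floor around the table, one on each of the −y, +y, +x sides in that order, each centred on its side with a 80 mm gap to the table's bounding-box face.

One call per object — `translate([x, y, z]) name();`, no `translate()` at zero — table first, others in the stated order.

table();
translate([324, -364, 0]) stool();
translate([324, 1012, 0]) stool();
translate([1005, 324, 0]) stool();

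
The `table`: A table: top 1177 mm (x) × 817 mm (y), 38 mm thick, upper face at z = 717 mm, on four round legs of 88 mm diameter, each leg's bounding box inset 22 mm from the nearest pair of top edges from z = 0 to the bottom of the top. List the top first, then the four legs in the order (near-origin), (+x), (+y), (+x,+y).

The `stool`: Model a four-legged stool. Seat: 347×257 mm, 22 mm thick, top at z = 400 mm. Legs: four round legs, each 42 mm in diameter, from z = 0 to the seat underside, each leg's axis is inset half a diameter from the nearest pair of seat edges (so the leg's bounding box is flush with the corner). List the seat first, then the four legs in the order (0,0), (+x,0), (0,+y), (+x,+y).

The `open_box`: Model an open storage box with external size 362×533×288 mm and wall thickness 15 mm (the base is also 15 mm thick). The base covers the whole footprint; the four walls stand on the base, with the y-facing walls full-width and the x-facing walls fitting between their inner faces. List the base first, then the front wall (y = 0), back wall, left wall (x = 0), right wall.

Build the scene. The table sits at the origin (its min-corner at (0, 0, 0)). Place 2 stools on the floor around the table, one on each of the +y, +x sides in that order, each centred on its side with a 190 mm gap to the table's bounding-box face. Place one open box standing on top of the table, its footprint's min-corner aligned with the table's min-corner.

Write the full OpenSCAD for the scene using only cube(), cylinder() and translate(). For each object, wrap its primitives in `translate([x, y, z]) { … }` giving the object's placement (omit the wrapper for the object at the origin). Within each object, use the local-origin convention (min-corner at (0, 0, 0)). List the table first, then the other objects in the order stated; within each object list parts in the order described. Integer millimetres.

translate([0, 0, 679]) cube([1177, 817, 38]);
translate([66, 66, 0]) cylinder(h = 679, r = 44);
translate([1111, 66, 0]) cylinder(h = 679, r = 44);
translate([66, 751, 0]) cylinder(h = 679, r = 44);
translate([1111, 751, 0]) cylinder(h = 679, r = 44);
translate([415, 1007, 0]) {
  translate([0, 0, 378]) cube([347, 257, 22]);
  translate([21, 21, 0]) cylinder(h = 378, r = 21);
  translate([326, 21, 0]) cylinder(h = 378, r = 21);
  translate([21, 236, 0]) cylinder(h = 378, r = 21);
  translate([326, 236, 0]) cylinder(h = 378, r = 21);
}
translate([1367, 280, 0]) {
  translate([0, 0, 378]) cube([347, 257, 22]);
  translate([21, 21, 0]) cylinder(h = 378, r = 21);
  translate([326, 21, 0]) cylinder(h = 378, r = 21);
  translate([21, 236, 0]) cylinder(h = 378, r = 21);
  translate([326, 236, 0]) cylinder(h = 378, r = 21);
}
translate([0, 0, 717]) {
  cube([362, 533, 15]);
  translate([0, 0, 15]) cube([362, 15, 273]);
  translate([0, 518, 15]) cube([362, 15, 273]);
  translate([0, 15, 15]) cube([15, 503, 273]);
  translate([347, 15, 15]) cube([15, 503, 273]);
}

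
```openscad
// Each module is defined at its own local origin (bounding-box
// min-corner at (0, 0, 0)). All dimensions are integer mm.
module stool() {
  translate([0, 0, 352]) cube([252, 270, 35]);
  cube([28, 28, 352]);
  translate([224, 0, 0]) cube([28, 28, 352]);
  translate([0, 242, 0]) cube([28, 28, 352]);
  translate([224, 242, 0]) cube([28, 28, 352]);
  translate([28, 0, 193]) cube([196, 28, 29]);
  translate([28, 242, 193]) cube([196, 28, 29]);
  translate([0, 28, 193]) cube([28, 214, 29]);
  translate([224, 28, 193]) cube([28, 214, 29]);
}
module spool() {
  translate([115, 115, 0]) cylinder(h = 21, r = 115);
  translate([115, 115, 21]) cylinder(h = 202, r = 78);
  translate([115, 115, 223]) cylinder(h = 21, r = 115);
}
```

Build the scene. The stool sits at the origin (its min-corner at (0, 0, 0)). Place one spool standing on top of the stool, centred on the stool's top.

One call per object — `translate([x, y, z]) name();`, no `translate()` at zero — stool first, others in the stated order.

stool();
translate([11, 20, 387]) spool();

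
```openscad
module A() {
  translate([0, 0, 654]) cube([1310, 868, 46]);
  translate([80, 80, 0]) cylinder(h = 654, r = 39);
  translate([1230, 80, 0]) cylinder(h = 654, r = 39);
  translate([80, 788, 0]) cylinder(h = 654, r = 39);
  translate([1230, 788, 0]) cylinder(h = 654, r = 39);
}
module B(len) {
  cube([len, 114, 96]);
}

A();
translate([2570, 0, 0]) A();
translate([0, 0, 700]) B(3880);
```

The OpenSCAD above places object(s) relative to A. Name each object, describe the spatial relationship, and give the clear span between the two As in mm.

A is a table. B is a beam. A beam spans the tops of two tables. The clear span between the two tables is 1260 mm.

Second table starts at x = 2570; first ends at x = 1310; clear span = 2570 − 1310 = 1260 mm.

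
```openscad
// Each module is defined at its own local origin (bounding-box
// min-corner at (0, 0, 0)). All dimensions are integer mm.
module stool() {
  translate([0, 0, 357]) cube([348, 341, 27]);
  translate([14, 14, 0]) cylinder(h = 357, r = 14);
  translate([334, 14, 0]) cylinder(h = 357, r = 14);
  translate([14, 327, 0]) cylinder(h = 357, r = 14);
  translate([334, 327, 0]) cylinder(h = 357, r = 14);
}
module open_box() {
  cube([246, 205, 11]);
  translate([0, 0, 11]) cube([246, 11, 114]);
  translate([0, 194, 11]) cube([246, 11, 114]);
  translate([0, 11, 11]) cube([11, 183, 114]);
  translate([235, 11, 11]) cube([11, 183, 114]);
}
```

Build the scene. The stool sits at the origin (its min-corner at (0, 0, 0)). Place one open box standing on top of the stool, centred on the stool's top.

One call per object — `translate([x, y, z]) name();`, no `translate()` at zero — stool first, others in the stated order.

stool();
translate([51, 68, 384]) open_box();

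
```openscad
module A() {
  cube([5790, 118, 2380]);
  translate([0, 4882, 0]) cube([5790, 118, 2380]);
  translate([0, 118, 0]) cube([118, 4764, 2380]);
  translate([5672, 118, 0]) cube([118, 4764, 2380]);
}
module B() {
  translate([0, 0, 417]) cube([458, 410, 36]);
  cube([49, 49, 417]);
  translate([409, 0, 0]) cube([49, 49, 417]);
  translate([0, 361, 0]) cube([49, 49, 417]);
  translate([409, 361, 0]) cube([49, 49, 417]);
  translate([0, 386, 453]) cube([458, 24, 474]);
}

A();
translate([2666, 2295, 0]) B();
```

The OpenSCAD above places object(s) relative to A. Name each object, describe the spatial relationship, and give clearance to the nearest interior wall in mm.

A is a house frame. B is a chair. The chair sits inside the house frame, centred. The clearance to the nearest interior wall is 2177 mm.

Clearances: x = 2548, y = 2177; minimum 2177 mm.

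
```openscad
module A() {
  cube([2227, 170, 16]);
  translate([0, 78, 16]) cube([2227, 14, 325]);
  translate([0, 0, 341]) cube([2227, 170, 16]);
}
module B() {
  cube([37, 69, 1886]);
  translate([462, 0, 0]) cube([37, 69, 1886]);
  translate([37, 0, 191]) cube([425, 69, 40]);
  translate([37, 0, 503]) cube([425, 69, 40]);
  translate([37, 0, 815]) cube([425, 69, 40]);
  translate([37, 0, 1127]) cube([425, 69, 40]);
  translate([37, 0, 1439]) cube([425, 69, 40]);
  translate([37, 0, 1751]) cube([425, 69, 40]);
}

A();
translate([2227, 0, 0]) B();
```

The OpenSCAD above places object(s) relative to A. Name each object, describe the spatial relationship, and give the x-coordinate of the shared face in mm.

The I-beam's +x face and the ladder's −x face are both at x = 2227 mm.

A is an I-beam. B is a ladder. The ladder is against the I-beam's +x side, with their −y faces flush. The x-coordinate of the shared face is 2227 mm.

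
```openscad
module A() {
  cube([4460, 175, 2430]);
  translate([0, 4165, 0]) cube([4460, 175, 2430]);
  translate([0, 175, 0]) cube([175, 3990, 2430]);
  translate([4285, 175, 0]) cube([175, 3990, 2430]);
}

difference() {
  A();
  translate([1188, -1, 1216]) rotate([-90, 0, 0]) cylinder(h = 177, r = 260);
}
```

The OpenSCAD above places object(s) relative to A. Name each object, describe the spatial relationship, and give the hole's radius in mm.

The subtracted cylinder has r = 260 mm.

A is a house frame. The house frame has a circular hole through its front wall. The hole's radius is 260 mm.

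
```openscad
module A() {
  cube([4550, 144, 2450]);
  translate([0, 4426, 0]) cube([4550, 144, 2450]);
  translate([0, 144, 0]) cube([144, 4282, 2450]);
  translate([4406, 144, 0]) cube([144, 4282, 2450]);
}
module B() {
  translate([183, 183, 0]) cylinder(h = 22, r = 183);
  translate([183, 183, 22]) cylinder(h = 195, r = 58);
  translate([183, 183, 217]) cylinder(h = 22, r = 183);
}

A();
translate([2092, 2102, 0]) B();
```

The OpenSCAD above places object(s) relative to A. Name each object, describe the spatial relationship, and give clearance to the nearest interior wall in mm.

A is a house frame. B is a spool. The spool sits inside the house frame, centred. The clearance to the nearest interior wall is 1948 mm.

Clearances: x = 1948, y = 1958; minimum 1948 mm.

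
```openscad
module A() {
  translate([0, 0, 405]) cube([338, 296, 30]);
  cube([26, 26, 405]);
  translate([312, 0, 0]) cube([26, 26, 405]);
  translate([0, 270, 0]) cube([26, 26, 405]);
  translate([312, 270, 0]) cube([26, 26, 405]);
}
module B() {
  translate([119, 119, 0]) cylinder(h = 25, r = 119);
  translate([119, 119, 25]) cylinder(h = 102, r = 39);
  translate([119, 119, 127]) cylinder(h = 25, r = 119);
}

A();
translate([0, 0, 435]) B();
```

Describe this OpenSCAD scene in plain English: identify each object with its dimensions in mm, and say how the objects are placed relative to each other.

A is a simple wooden stool: a rectangular seat 338 mm (x) by 296 mm (y), 30 mm thick, top face at z = 435 mm, on four square legs, each 26×26 mm in cross-section. The legs rest on z = 0, each flush with a corner of the seat.

B is a spool: two coaxial disc flanges of radius 119 mm and thickness 25 mm, joined by a core cylinder of radius 39 mm and height 102 mm. The lower flange rests on z = 0 and the three cylinders share a vertical axis.

The spool is on top of the stool.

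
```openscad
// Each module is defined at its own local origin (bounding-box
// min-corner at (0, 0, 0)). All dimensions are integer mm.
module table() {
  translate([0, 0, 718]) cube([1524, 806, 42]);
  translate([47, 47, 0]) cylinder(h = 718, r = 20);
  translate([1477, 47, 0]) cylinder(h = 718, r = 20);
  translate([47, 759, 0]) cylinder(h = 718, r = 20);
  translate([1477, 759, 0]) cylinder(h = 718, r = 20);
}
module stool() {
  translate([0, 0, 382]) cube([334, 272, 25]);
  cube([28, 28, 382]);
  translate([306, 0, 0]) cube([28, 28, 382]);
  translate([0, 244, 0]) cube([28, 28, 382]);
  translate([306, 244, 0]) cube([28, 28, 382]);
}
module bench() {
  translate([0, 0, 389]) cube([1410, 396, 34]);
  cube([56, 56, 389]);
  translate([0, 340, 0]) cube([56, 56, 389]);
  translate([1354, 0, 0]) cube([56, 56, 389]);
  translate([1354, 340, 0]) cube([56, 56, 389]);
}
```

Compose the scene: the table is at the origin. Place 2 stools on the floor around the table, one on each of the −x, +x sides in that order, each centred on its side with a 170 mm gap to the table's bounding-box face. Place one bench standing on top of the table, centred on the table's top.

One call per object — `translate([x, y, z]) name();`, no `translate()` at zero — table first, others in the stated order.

table();
translate([-504, 267, 0]) stool();
translate([1694, 267, 0]) stool();
translate([57, 205, 760]) bench();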